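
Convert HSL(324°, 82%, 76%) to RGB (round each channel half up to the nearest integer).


H=324°, S=0.82, L=0.76
C = (1-|2L-1|)×S = (1-|0.52|)×0.82 = 0.3936
H' = H/60 = 324/60 ≈ 5.4000; X = C×(1-|H' mod 2 - 1|) = 0.23616
m = L - C/2 = 0.76 - 0.1968 = 0.5632
Sector ⌊H'⌋ = 5 → (R',G',B') = (0.3936, 0.0, 0.23616)
RGB = ((R'+m)×255, (G'+m)×255, (B'+m)×255) = (243.984, 143.616, 203.8368)
Round half up → RGB(244, 144, 204)


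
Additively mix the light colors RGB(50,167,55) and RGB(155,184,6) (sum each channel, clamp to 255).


Additive: each channel = min(255, C₁+C₂)
R: 50+155 = 205 → 205
G: 167+184 = 351 → 255
B: 55+6 = 61 → 61
= RGB(205, 255, 61)


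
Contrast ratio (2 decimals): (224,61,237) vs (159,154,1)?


Linearize each sRGB channel c=v/255: c/12.92 if c ≤ 0.04045 else ((c+0.055)/1.055)^2.4
L = 0.2126×R_lin + 0.7152×G_lin + 0.0722×B_lin
Color 1 (224,61,237):
  R=224: 224/255≈0.8784 > 0.04045 → ((0.8784+0.055)/1.055)^2.4 ≈ 0.74540
  G=61: 61/255≈0.2392 > 0.04045 → ((0.2392+0.055)/1.055)^2.4 ≈ 0.04667
  B=237: 237/255≈0.9294 > 0.04045 → ((0.9294+0.055)/1.055)^2.4 ≈ 0.84687
  L1 = 0.2126×0.74540 + 0.7152×0.04667 + 0.0722×0.84687 ≈ 0.25299
Color 2 (159,154,1):
  R=159: 159/255≈0.6235 > 0.04045 → ((0.6235+0.055)/1.055)^2.4 ≈ 0.34670
  G=154: 154/255≈0.6039 > 0.04045 → ((0.6039+0.055)/1.055)^2.4 ≈ 0.32314
  B=1: 1/255≈0.0039 ≤ 0.04045 → 0.0039/12.92 ≈ 0.00030
  L2 = 0.2126×0.34670 + 0.7152×0.32314 + 0.0722×0.00030 ≈ 0.30484
Lighter = 0.30484, Darker = 0.25299
Ratio = (L_lighter + 0.05) / (L_darker + 0.05)
Ratio = (0.30484 + 0.05) / (0.25299 + 0.05) = 0.35484 / 0.30299 ≈ 1.1711
Ratio ≈ 1.17:1


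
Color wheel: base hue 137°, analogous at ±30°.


Base hue: 137°
Left analog: (137 - 30) mod 360 = 107°
Right analog: (137 + 30) mod 360 = 167°
Analogous hues = 107° and 167°


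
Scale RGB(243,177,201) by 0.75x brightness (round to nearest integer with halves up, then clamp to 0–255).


Multiply each channel by 0.75, round half up, clamp to [0, 255]
R: 243×0.75 = 182.25 → round → 182
G: 177×0.75 = 132.75 → round → 133
B: 201×0.75 = 150.75 → round → 151
= RGB(182, 133, 151)


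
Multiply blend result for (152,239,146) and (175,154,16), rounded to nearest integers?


Multiply: C = A×B/255, rounded to nearest integer
R: 152×175/255 = 26600/255 ≈ 104.314 → 104
G: 239×154/255 = 36806/255 ≈ 144.337 → 144
B: 146×16/255 = 2336/255 ≈ 9.161 → 9
= RGB(104, 144, 9)


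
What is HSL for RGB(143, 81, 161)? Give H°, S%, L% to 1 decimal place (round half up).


Normalize: R'=143/255≈0.5608, G'=81/255≈0.3176, B'=161/255≈0.6314
Max=161/255, Min=81/255, Δ=Max-Min=80/255
L = (Max+Min)/2 = (161+81)/510 = 242/510 = 0.47450… → L = 47.5%
L ≤ 0.5 → S = Δ/(Max+Min) = 80/(161+81) = 80/242 = 0.33057… → S = 33.1%
(the 1/255 factors cancel in S and H, so raw channel differences can be used)
Max is B' → H = 60 × ((R-G)/Δ + 4) = 60 × ((143-81)/80 + 4)
  62/80 + 4 = 0.775 + 4 = 4.775
  H = 60 × 4.775 = 286.5° → H = 286.5°
= HSL(286.5°, 33.1%, 47.5%)


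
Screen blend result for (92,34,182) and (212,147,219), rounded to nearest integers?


Screen: C = 255 - (255-A)×(255-B)/255, rounded to nearest integer
R: 255 - (255-92)×(255-212)/255 = 255 - 7009/255 ≈ 255 - 27.486 = 227.514 → 228
G: 255 - (255-34)×(255-147)/255 = 255 - 23868/255 ≈ 255 - 93.600 = 161.400 → 161
B: 255 - (255-182)×(255-219)/255 = 255 - 2628/255 ≈ 255 - 10.306 = 244.694 → 245
= RGB(228, 161, 245)


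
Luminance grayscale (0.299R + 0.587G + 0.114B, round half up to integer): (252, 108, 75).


Gray = 0.299×R + 0.587×G + 0.114×B
Gray = 0.299×252 + 0.587×108 + 0.114×75
Gray = 75.348 + 63.396 + 8.550
Gray = 147.294 → round half up → 147
Gray = 147


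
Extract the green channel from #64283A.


Color: #64283A
R = 64 = 100
G = 28 = 40
B = 3A = 58
Green = 40


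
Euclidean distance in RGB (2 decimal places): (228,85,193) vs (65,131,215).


d = √[(R₁-R₂)² + (G₁-G₂)² + (B₁-B₂)²]
d = √[(228-65)² + (85-131)² + (193-215)²]
d = √[26569 + 2116 + 484]
d = √29169
d ≈ 170.79


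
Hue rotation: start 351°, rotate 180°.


New hue = (H + rotation) mod 360
New hue = (351 + 180) mod 360
= 531 mod 360
= 171°


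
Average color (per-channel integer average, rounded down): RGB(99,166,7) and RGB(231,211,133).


Midpoint: each channel = ⌊(C₁+C₂)/2⌋
R: ⌊(99+231)/2⌋ = 165
G: ⌊(166+211)/2⌋ = 188
B: ⌊(7+133)/2⌋ = 70
= RGB(165, 188, 70)


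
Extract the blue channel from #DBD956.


Color: #DBD956
R = DB = 219
G = D9 = 217
B = 56 = 86
Blue = 86


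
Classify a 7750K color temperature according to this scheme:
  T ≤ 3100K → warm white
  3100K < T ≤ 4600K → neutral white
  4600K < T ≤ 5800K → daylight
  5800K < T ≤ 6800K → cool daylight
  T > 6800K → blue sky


Temperature: 7750K
7750K > 6800K → blue sky
Classification: blue sky


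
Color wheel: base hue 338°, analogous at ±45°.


Base hue: 338°
Left analog: (338 - 45) mod 360 = 293°
Right analog: (338 + 45) mod 360 = 23°
Analogous hues = 293° and 23°


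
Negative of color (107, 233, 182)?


Invert: (255-R, 255-G, 255-B)
R: 255-107 = 148
G: 255-233 = 22
B: 255-182 = 73
= RGB(148, 22, 73)


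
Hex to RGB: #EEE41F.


EE → 238 (R)
E4 → 228 (G)
1F → 31 (B)
= RGB(238, 228, 31)


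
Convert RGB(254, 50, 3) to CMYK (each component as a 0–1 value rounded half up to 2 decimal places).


R'=254/255≈0.9961, G'=50/255≈0.1961, B'=3/255≈0.0118
K = 1 - max(R',G',B') = 1 - 254/255 = 1/255 = 0.00392… → 0.00
(1-R'-K)/(1-K) simplifies to (max-R)/max with max = 254:
C = (254-254)/254 = 0/254 = 0 → 0.00
M = (254-50)/254 = 204/254 = 0.80314… → 0.80
Y = (254-3)/254 = 251/254 = 0.98818… → 0.99
= CMYK(0.00, 0.80, 0.99, 0.00)


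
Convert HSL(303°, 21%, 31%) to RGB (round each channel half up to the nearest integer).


H=303°, S=0.21, L=0.31
C = (1-|2L-1|)×S = (1-|-0.38|)×0.21 = 0.1302
H' = H/60 = 303/60 ≈ 5.0500; X = C×(1-|H' mod 2 - 1|) = 0.12369
m = L - C/2 = 0.31 - 0.0651 = 0.2449
Sector ⌊H'⌋ = 5 → (R',G',B') = (0.1302, 0.0, 0.12369)
RGB = ((R'+m)×255, (G'+m)×255, (B'+m)×255) = (95.6505, 62.4495, 93.99045)
Round half up → RGB(96, 62, 94)


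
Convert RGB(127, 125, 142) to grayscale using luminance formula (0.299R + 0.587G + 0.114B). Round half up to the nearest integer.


Gray = 0.299×R + 0.587×G + 0.114×B
Gray = 0.299×127 + 0.587×125 + 0.114×142
Gray = 37.973 + 73.375 + 16.188
Gray = 127.536 → round half up → 128
Gray = 128


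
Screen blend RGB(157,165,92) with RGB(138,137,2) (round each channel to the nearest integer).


Screen: C = 255 - (255-A)×(255-B)/255, rounded to nearest integer
R: 255 - (255-157)×(255-138)/255 = 255 - 11466/255 ≈ 255 - 44.965 = 210.035 → 210
G: 255 - (255-165)×(255-137)/255 = 255 - 10620/255 ≈ 255 - 41.647 = 213.353 → 213
B: 255 - (255-92)×(255-2)/255 = 255 - 41239/255 ≈ 255 - 161.722 = 93.278 → 93
= RGB(210, 213, 93)


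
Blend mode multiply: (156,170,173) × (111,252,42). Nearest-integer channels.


Multiply: C = A×B/255, rounded to nearest integer
R: 156×111/255 = 17316/255 ≈ 67.906 → 68
G: 170×252/255 = 42840/255 ≈ 168.000 → 168
B: 173×42/255 = 7266/255 ≈ 28.494 → 28
= RGB(68, 168, 28)


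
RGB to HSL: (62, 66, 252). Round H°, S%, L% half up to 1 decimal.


Normalize: R'=62/255≈0.2431, G'=66/255≈0.2588, B'=252/255≈0.9882
Max=252/255, Min=62/255, Δ=Max-Min=190/255
L = (Max+Min)/2 = (252+62)/510 = 314/510 = 0.61568… → L = 61.6%
L > 0.5 → S = Δ/(2-Max-Min) = 190/(510-252-62) = 190/196 = 0.96938… → S = 96.9%
(the 1/255 factors cancel in S and H, so raw channel differences can be used)
Max is B' → H = 60 × ((R-G)/Δ + 4) = 60 × ((62-66)/190 + 4)
  -4/190 + 4 = -0.0210… + 4 = 3.9789…
  H = 60 × 3.9789… = 238.736…° → H = 238.7°
= HSL(238.7°, 96.9%, 61.6%)


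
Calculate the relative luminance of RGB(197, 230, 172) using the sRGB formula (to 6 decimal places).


Linearize each channel (sRGB transfer function): c = v/255; c_lin = c/12.92 if c ≤ 0.04045, else ((c+0.055)/1.055)^2.4
  R: 197/255 ≈ 0.772549 > 0.04045 → ((0.772549+0.055)/1.055)^2.4 ≈ 0.558340
  G: 230/255 ≈ 0.901961 > 0.04045 → ((0.901961+0.055)/1.055)^2.4 ≈ 0.791298
  B: 172/255 ≈ 0.674510 > 0.04045 → ((0.674510+0.055)/1.055)^2.4 ≈ 0.412543
R_lin = 0.558340, G_lin = 0.791298, B_lin = 0.412543
L = 0.2126×R + 0.7152×G + 0.0722×B
L = 0.2126×0.558340 + 0.7152×0.791298 + 0.0722×0.412543
L ≈ 0.714425


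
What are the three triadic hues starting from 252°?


Triadic: equally spaced at 120° intervals
H1 = 252°
H2 = (252 + 120) mod 360 = 12°
H3 = (252 + 240) mod 360 = 132°
Triadic = 252°, 12°, 132°


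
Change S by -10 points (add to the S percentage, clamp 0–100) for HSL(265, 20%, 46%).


Original S = 20%
Adjustment = -10 percentage points
New S = 20 + (-10) = 10
Clamp to [0, 100] → 10
= HSL(265°, 10%, 46%)


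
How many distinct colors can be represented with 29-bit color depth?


Colors = 2^bits = 2^29
= 536,870,912 colors


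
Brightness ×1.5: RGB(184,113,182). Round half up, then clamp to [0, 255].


Multiply each channel by 1.5, round half up, clamp to [0, 255]
R: 184×1.5 = 276 → clamp → 255
G: 113×1.5 = 169.5 → round → 170
B: 182×1.5 = 273 → clamp → 255
= RGB(255, 170, 255)


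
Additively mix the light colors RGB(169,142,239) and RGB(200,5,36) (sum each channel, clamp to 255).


Additive: each channel = min(255, C₁+C₂)
R: 169+200 = 369 → 255
G: 142+5 = 147 → 147
B: 239+36 = 275 → 255
= RGB(255, 147, 255)


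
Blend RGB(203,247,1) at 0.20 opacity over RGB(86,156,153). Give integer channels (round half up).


C = α×F + (1-α)×B, with 1-α = 0.80
R: 0.20×203 + 0.80×86 = 40.60 + 68.80 = 109.40 → 109
G: 0.20×247 + 0.80×156 = 49.40 + 124.80 = 174.20 → 174
B: 0.20×1 + 0.80×153 = 0.20 + 122.40 = 122.60 → 123
= RGB(109, 174, 123)


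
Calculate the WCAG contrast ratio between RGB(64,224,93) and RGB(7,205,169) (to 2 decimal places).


Linearize each sRGB channel c=v/255: c/12.92 if c ≤ 0.04045 else ((c+0.055)/1.055)^2.4
L = 0.2126×R_lin + 0.7152×G_lin + 0.0722×B_lin
Color 1 (64,224,93):
  R=64: 64/255≈0.2510 > 0.04045 → ((0.2510+0.055)/1.055)^2.4 ≈ 0.05127
  G=224: 224/255≈0.8784 > 0.04045 → ((0.8784+0.055)/1.055)^2.4 ≈ 0.74540
  B=93: 93/255≈0.3647 > 0.04045 → ((0.3647+0.055)/1.055)^2.4 ≈ 0.10946
  L1 = 0.2126×0.05127 + 0.7152×0.74540 + 0.0722×0.10946 ≈ 0.55192
Color 2 (7,205,169):
  R=7: 7/255≈0.0275 ≤ 0.04045 → 0.0275/12.92 ≈ 0.00212
  G=205: 205/255≈0.8039 > 0.04045 → ((0.8039+0.055)/1.055)^2.4 ≈ 0.61050
  B=169: 169/255≈0.6627 > 0.04045 → ((0.6627+0.055)/1.055)^2.4 ≈ 0.39676
  L2 = 0.2126×0.00212 + 0.7152×0.61050 + 0.0722×0.39676 ≈ 0.46572
Lighter = 0.55192, Darker = 0.46572
Ratio = (L_lighter + 0.05) / (L_darker + 0.05)
Ratio = (0.55192 + 0.05) / (0.46572 + 0.05) = 0.60192 / 0.51572 ≈ 1.1671
Ratio ≈ 1.17:1


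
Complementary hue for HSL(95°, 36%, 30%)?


Complement = opposite side of color wheel = hue + 180°
H' = (95 + 180) mod 360 = 275°
S and L unchanged.
= HSL(275°, 36%, 30%)


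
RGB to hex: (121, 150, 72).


R = 121 → 79 (hex)
G = 150 → 96 (hex)
B = 72 → 48 (hex)
Hex = #799648


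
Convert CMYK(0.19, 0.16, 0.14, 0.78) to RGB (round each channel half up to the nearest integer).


R = 255 × (1-C) × (1-K) = 255 × 0.81 × 0.22 = 45.441 → 45
G = 255 × (1-M) × (1-K) = 255 × 0.84 × 0.22 = 47.124 → 47
B = 255 × (1-Y) × (1-K) = 255 × 0.86 × 0.22 = 48.246 → 48
= RGB(45, 47, 48)


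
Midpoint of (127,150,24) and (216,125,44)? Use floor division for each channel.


Midpoint: each channel = ⌊(C₁+C₂)/2⌋
R: ⌊(127+216)/2⌋ = 171
G: ⌊(150+125)/2⌋ = 137
B: ⌊(24+44)/2⌋ = 34
= RGB(171, 137, 34)


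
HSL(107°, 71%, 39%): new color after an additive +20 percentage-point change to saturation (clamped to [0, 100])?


Original S = 71%
Adjustment = +20 percentage points
New S = 71 + (20) = 91
Clamp to [0, 100] → 91
= HSL(107°, 91%, 39%)


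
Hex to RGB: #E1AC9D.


E1 → 225 (R)
AC → 172 (G)
9D → 157 (B)
= RGB(225, 172, 157)


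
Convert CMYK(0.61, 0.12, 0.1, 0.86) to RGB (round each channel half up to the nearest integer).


R = 255 × (1-C) × (1-K) = 255 × 0.39 × 0.14 = 13.923 → 14
G = 255 × (1-M) × (1-K) = 255 × 0.88 × 0.14 = 31.416 → 31
B = 255 × (1-Y) × (1-K) = 255 × 0.90 × 0.14 = 32.13 → 32
= RGB(14, 31, 32)


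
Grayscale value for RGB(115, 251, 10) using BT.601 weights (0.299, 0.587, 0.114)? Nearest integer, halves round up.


Gray = 0.299×R + 0.587×G + 0.114×B
Gray = 0.299×115 + 0.587×251 + 0.114×10
Gray = 34.385 + 147.337 + 1.140
Gray = 182.862 → round half up → 183
Gray = 183


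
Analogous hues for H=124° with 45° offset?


Base hue: 124°
Left analog: (124 - 45) mod 360 = 79°
Right analog: (124 + 45) mod 360 = 169°
Analogous hues = 79° and 169°


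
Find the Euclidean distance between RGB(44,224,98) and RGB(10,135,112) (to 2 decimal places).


d = √[(R₁-R₂)² + (G₁-G₂)² + (B₁-B₂)²]
d = √[(44-10)² + (224-135)² + (98-112)²]
d = √[1156 + 7921 + 196]
d = √9273
d ≈ 96.30


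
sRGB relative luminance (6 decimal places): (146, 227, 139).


Linearize each channel (sRGB transfer function): c = v/255; c_lin = c/12.92 if c ≤ 0.04045, else ((c+0.055)/1.055)^2.4
  R: 146/255 ≈ 0.572549 > 0.04045 → ((0.572549+0.055)/1.055)^2.4 ≈ 0.287441
  G: 227/255 ≈ 0.890196 > 0.04045 → ((0.890196+0.055)/1.055)^2.4 ≈ 0.768151
  B: 139/255 ≈ 0.545098 > 0.04045 → ((0.545098+0.055)/1.055)^2.4 ≈ 0.258183
R_lin = 0.287441, G_lin = 0.768151, B_lin = 0.258183
L = 0.2126×R + 0.7152×G + 0.0722×B
L = 0.2126×0.287441 + 0.7152×0.768151 + 0.0722×0.258183
L ≈ 0.629132


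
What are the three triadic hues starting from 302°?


Triadic: equally spaced at 120° intervals
H1 = 302°
H2 = (302 + 120) mod 360 = 62°
H3 = (302 + 240) mod 360 = 182°
Triadic = 302°, 62°, 182°


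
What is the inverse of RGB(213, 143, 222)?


Invert: (255-R, 255-G, 255-B)
R: 255-213 = 42
G: 255-143 = 112
B: 255-222 = 33
= RGB(42, 112, 33)


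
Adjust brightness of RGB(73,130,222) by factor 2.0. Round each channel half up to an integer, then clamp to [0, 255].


Multiply each channel by 2.0, round half up, clamp to [0, 255]
R: 73×2.0 = 146
G: 130×2.0 = 260 → clamp → 255
B: 222×2.0 = 444 → clamp → 255
= RGB(146, 255, 255)


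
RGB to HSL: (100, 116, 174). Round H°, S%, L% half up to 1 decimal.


Normalize: R'=100/255≈0.3922, G'=116/255≈0.4549, B'=174/255≈0.6824
Max=174/255, Min=100/255, Δ=Max-Min=74/255
L = (Max+Min)/2 = (174+100)/510 = 274/510 = 0.53725… → L = 53.7%
L > 0.5 → S = Δ/(2-Max-Min) = 74/(510-174-100) = 74/236 = 0.31355… → S = 31.4%
(the 1/255 factors cancel in S and H, so raw channel differences can be used)
Max is B' → H = 60 × ((R-G)/Δ + 4) = 60 × ((100-116)/74 + 4)
  -16/74 + 4 = -0.2162… + 4 = 3.7837…
  H = 60 × 3.7837… = 227.027…° → H = 227.0°
= HSL(227.0°, 31.4%, 53.7%)


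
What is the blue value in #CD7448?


Color: #CD7448
R = CD = 205
G = 74 = 116
B = 48 = 72
Blue = 72


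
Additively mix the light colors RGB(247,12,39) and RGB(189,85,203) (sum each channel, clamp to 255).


Additive: each channel = min(255, C₁+C₂)
R: 247+189 = 436 → 255
G: 12+85 = 97 → 97
B: 39+203 = 242 → 242
= RGB(255, 97, 242)


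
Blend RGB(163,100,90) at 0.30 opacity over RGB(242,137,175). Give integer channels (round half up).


C = α×F + (1-α)×B, with 1-α = 0.70
R: 0.30×163 + 0.70×242 = 48.90 + 169.40 = 218.30 → 218
G: 0.30×100 + 0.70×137 = 30.00 + 95.90 = 125.90 → 126
B: 0.30×90 + 0.70×175 = 27.00 + 122.50 = 149.50 → 150
= RGB(218, 126, 150)


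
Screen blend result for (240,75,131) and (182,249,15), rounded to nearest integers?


Screen: C = 255 - (255-A)×(255-B)/255, rounded to nearest integer
R: 255 - (255-240)×(255-182)/255 = 255 - 1095/255 ≈ 255 - 4.294 = 250.706 → 251
G: 255 - (255-75)×(255-249)/255 = 255 - 1080/255 ≈ 255 - 4.235 = 250.765 → 251
B: 255 - (255-131)×(255-15)/255 = 255 - 29760/255 ≈ 255 - 116.706 = 138.294 → 138
= RGB(251, 251, 138)


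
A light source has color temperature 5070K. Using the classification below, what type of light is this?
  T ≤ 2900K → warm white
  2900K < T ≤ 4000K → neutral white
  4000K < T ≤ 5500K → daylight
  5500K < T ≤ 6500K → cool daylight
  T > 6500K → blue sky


Temperature: 5070K
4000K < 5070K ≤ 5500K → daylight
Classification: daylight


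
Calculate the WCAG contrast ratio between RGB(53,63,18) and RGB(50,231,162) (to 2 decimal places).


Linearize each sRGB channel c=v/255: c/12.92 if c ≤ 0.04045 else ((c+0.055)/1.055)^2.4
L = 0.2126×R_lin + 0.7152×G_lin + 0.0722×B_lin
Color 1 (53,63,18):
  R=53: 53/255≈0.2078 > 0.04045 → ((0.2078+0.055)/1.055)^2.4 ≈ 0.03560
  G=63: 63/255≈0.2471 > 0.04045 → ((0.2471+0.055)/1.055)^2.4 ≈ 0.04971
  B=18: 18/255≈0.0706 > 0.04045 → ((0.0706+0.055)/1.055)^2.4 ≈ 0.00605
  L1 = 0.2126×0.03560 + 0.7152×0.04971 + 0.0722×0.00605 ≈ 0.04356
Color 2 (50,231,162):
  R=50: 50/255≈0.1961 > 0.04045 → ((0.1961+0.055)/1.055)^2.4 ≈ 0.03190
  G=231: 231/255≈0.9059 > 0.04045 → ((0.9059+0.055)/1.055)^2.4 ≈ 0.79910
  B=162: 162/255≈0.6353 > 0.04045 → ((0.6353+0.055)/1.055)^2.4 ≈ 0.36131
  L2 = 0.2126×0.03190 + 0.7152×0.79910 + 0.0722×0.36131 ≈ 0.60439
Lighter = 0.60439, Darker = 0.04356
Ratio = (L_lighter + 0.05) / (L_darker + 0.05)
Ratio = (0.60439 + 0.05) / (0.04356 + 0.05) = 0.65439 / 0.09356 ≈ 6.9946
Ratio ≈ 6.99:1


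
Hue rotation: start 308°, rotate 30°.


New hue = (H + rotation) mod 360
New hue = (308 + 30) mod 360
= 338 mod 360
= 338°


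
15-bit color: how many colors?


Colors = 2^bits = 2^15
= 32,768 colors


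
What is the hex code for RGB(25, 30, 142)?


R = 25 → 19 (hex)
G = 30 → 1E (hex)
B = 142 → 8E (hex)
Hex = #191E8E


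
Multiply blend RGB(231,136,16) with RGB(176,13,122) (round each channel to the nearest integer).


Multiply: C = A×B/255, rounded to nearest integer
R: 231×176/255 = 40656/255 ≈ 159.435 → 159
G: 136×13/255 = 1768/255 ≈ 6.933 → 7
B: 16×122/255 = 1952/255 ≈ 7.655 → 8
= RGB(159, 7, 8)


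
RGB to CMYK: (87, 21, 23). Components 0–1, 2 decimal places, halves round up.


R'=87/255≈0.3412, G'=21/255≈0.0824, B'=23/255≈0.0902
K = 1 - max(R',G',B') = 1 - 87/255 = 168/255 = 0.65882… → 0.66
(1-R'-K)/(1-K) simplifies to (max-R)/max with max = 87:
C = (87-87)/87 = 0/87 = 0 → 0.00
M = (87-21)/87 = 66/87 = 0.75862… → 0.76
Y = (87-23)/87 = 64/87 = 0.73563… → 0.74
= CMYK(0.00, 0.76, 0.74, 0.66)


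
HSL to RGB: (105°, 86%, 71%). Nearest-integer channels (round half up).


H=105°, S=0.86, L=0.71
C = (1-|2L-1|)×S = (1-|0.42|)×0.86 = 0.4988
H' = H/60 = 105/60 ≈ 1.7500; X = C×(1-|H' mod 2 - 1|) = 0.1247
m = L - C/2 = 0.71 - 0.2494 = 0.4606
Sector ⌊H'⌋ = 1 → (R',G',B') = (0.1247, 0.4988, 0.0)
RGB = ((R'+m)×255, (G'+m)×255, (B'+m)×255) = (149.2515, 244.647, 117.453)
Round half up → RGB(149, 245, 117)


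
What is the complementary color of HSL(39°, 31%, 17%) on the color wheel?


Complement = opposite side of color wheel = hue + 180°
H' = (39 + 180) mod 360 = 219°
S and L unchanged.
= HSL(219°, 31%, 17%)


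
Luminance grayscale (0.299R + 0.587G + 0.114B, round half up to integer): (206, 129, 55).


Gray = 0.299×R + 0.587×G + 0.114×B
Gray = 0.299×206 + 0.587×129 + 0.114×55
Gray = 61.594 + 75.723 + 6.270
Gray = 143.587 → round half up → 144
Gray = 144


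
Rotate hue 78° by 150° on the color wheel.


New hue = (H + rotation) mod 360
New hue = (78 + 150) mod 360
= 228 mod 360
= 228°


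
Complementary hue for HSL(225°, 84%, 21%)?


Complement = opposite side of color wheel = hue + 180°
H' = (225 + 180) mod 360 = 45°
S and L unchanged.
= HSL(45°, 84%, 21%)


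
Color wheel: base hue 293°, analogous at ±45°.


Base hue: 293°
Left analog: (293 - 45) mod 360 = 248°
Right analog: (293 + 45) mod 360 = 338°
Analogous hues = 248° and 338°


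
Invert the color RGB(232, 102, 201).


Invert: (255-R, 255-G, 255-B)
R: 255-232 = 23
G: 255-102 = 153
B: 255-201 = 54
= RGB(23, 153, 54)


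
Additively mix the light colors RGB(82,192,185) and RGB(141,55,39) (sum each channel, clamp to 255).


Additive: each channel = min(255, C₁+C₂)
R: 82+141 = 223 → 223
G: 192+55 = 247 → 247
B: 185+39 = 224 → 224
= RGB(223, 247, 224)


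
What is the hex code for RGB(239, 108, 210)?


R = 239 → EF (hex)
G = 108 → 6C (hex)
B = 210 → D2 (hex)
Hex = #EF6CD2


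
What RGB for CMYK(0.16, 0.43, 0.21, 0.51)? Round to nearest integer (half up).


R = 255 × (1-C) × (1-K) = 255 × 0.84 × 0.49 = 104.958 → 105
G = 255 × (1-M) × (1-K) = 255 × 0.57 × 0.49 = 71.2215 → 71
B = 255 × (1-Y) × (1-K) = 255 × 0.79 × 0.49 = 98.7105 → 99
= RGB(105, 71, 99)


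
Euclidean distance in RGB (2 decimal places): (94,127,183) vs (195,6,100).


d = √[(R₁-R₂)² + (G₁-G₂)² + (B₁-B₂)²]
d = √[(94-195)² + (127-6)² + (183-100)²]
d = √[10201 + 14641 + 6889]
d = √31731
d ≈ 178.13


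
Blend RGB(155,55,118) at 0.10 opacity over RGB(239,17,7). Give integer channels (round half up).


C = α×F + (1-α)×B, with 1-α = 0.90
R: 0.10×155 + 0.90×239 = 15.50 + 215.10 = 230.60 → 231
G: 0.10×55 + 0.90×17 = 5.50 + 15.30 = 20.80 → 21
B: 0.10×118 + 0.90×7 = 11.80 + 6.30 = 18.10 → 18
= RGB(231, 21, 18)


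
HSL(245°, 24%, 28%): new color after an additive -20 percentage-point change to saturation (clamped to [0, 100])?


Original S = 24%
Adjustment = -20 percentage points
New S = 24 + (-20) = 4
Clamp to [0, 100] → 4
= HSL(245°, 4%, 28%)


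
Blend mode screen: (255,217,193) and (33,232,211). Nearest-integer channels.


Screen: C = 255 - (255-A)×(255-B)/255, rounded to nearest integer
R: 255 - (255-255)×(255-33)/255 = 255 - 0/255 ≈ 255 - 0.000 = 255.000 → 255
G: 255 - (255-217)×(255-232)/255 = 255 - 874/255 ≈ 255 - 3.427 = 251.573 → 252
B: 255 - (255-193)×(255-211)/255 = 255 - 2728/255 ≈ 255 - 10.698 = 244.302 → 244
= RGB(255, 252, 244)


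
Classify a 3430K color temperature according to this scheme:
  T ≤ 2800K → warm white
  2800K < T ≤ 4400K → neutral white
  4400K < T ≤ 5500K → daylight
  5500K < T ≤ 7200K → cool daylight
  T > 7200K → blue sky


Temperature: 3430K
2800K < 3430K ≤ 4400K → neutral white
Classification: neutral white


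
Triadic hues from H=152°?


Triadic: equally spaced at 120° intervals
H1 = 152°
H2 = (152 + 120) mod 360 = 272°
H3 = (152 + 240) mod 360 = 32°
Triadic = 152°, 272°, 32°


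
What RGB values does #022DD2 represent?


02 → 2 (R)
2D → 45 (G)
D2 → 210 (B)
= RGB(2, 45, 210)


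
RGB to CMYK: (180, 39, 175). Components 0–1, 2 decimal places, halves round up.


R'=180/255≈0.7059, G'=39/255≈0.1529, B'=175/255≈0.6863
K = 1 - max(R',G',B') = 1 - 180/255 = 75/255 = 0.29411… → 0.29
(1-R'-K)/(1-K) simplifies to (max-R)/max with max = 180:
C = (180-180)/180 = 0/180 = 0 → 0.00
M = (180-39)/180 = 141/180 = 0.78333… → 0.78
Y = (180-175)/180 = 5/180 = 0.02777… → 0.03
= CMYK(0.00, 0.78, 0.03, 0.29)


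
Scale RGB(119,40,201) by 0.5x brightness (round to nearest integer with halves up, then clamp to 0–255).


Multiply each channel by 0.5, round half up, clamp to [0, 255]
R: 119×0.5 = 59.5 → round → 60
G: 40×0.5 = 20
B: 201×0.5 = 100.5 → round → 101
= RGB(60, 20, 101)


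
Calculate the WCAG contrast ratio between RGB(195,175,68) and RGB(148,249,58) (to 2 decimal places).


Linearize each sRGB channel c=v/255: c/12.92 if c ≤ 0.04045 else ((c+0.055)/1.055)^2.4
L = 0.2126×R_lin + 0.7152×G_lin + 0.0722×B_lin
Color 1 (195,175,68):
  R=195: 195/255≈0.7647 > 0.04045 → ((0.7647+0.055)/1.055)^2.4 ≈ 0.54572
  G=175: 175/255≈0.6863 > 0.04045 → ((0.6863+0.055)/1.055)^2.4 ≈ 0.42869
  B=68: 68/255≈0.2667 > 0.04045 → ((0.2667+0.055)/1.055)^2.4 ≈ 0.05781
  L1 = 0.2126×0.54572 + 0.7152×0.42869 + 0.0722×0.05781 ≈ 0.42679
Color 2 (148,249,58):
  R=148: 148/255≈0.5804 > 0.04045 → ((0.5804+0.055)/1.055)^2.4 ≈ 0.29614
  G=249: 249/255≈0.9765 > 0.04045 → ((0.9765+0.055)/1.055)^2.4 ≈ 0.94731
  B=58: 58/255≈0.2275 > 0.04045 → ((0.2275+0.055)/1.055)^2.4 ≈ 0.04231
  L2 = 0.2126×0.29614 + 0.7152×0.94731 + 0.0722×0.04231 ≈ 0.74353
Lighter = 0.74353, Darker = 0.42679
Ratio = (L_lighter + 0.05) / (L_darker + 0.05)
Ratio = (0.74353 + 0.05) / (0.42679 + 0.05) = 0.79353 / 0.47679 ≈ 1.6643
Ratio ≈ 1.66:1


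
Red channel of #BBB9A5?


Color: #BBB9A5
R = BB = 187
G = B9 = 185
B = A5 = 165
Red = 187


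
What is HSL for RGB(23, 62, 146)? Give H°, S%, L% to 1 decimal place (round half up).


Normalize: R'=23/255≈0.0902, G'=62/255≈0.2431, B'=146/255≈0.5725
Max=146/255, Min=23/255, Δ=Max-Min=123/255
L = (Max+Min)/2 = (146+23)/510 = 169/510 = 0.33137… → L = 33.1%
L ≤ 0.5 → S = Δ/(Max+Min) = 123/(146+23) = 123/169 = 0.72781… → S = 72.8%
(the 1/255 factors cancel in S and H, so raw channel differences can be used)
Max is B' → H = 60 × ((R-G)/Δ + 4) = 60 × ((23-62)/123 + 4)
  -39/123 + 4 = -0.3170… + 4 = 3.6829…
  H = 60 × 3.6829… = 220.975…° → H = 221.0°
= HSL(221.0°, 72.8%, 33.1%)


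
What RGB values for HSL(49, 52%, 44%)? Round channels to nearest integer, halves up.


H=49°, S=0.52, L=0.44
C = (1-|2L-1|)×S = (1-|-0.12|)×0.52 = 0.4576
H' = H/60 = 49/60 ≈ 0.8167; X = C×(1-|H' mod 2 - 1|) ≈ 0.3737
m = L - C/2 = 0.44 - 0.2288 = 0.2112
Sector ⌊H'⌋ = 0 → (R',G',B') = (0.4576, ≈0.3737, 0.0)
RGB = ((R'+m)×255, (G'+m)×255, (B'+m)×255) = (170.544, 149.1512, 53.856)
Round half up → RGB(171, 149, 54)


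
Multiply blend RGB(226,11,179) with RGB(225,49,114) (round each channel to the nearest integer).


Multiply: C = A×B/255, rounded to nearest integer
R: 226×225/255 = 50850/255 ≈ 199.412 → 199
G: 11×49/255 = 539/255 ≈ 2.114 → 2
B: 179×114/255 = 20406/255 ≈ 80.024 → 80
= RGB(199, 2, 80)


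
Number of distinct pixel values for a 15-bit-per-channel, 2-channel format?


Total bits = 15 bits/channel × 2 channels = 30 bits
Distinct pixel values = 2^30
= 1,073,741,824 pixel values


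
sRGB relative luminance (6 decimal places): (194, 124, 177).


Linearize each channel (sRGB transfer function): c = v/255; c_lin = c/12.92 if c ≤ 0.04045, else ((c+0.055)/1.055)^2.4
  R: 194/255 ≈ 0.760784 > 0.04045 → ((0.760784+0.055)/1.055)^2.4 ≈ 0.539479
  G: 124/255 ≈ 0.486275 > 0.04045 → ((0.486275+0.055)/1.055)^2.4 ≈ 0.201556
  B: 177/255 ≈ 0.694118 > 0.04045 → ((0.694118+0.055)/1.055)^2.4 ≈ 0.439657
R_lin = 0.539479, G_lin = 0.201556, B_lin = 0.439657
L = 0.2126×R + 0.7152×G + 0.0722×B
L = 0.2126×0.539479 + 0.7152×0.201556 + 0.0722×0.439657
L ≈ 0.290590


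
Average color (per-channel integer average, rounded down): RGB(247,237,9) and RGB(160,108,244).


Midpoint: each channel = ⌊(C₁+C₂)/2⌋
R: ⌊(247+160)/2⌋ = 203
G: ⌊(237+108)/2⌋ = 172
B: ⌊(9+244)/2⌋ = 126
= RGB(203, 172, 126)


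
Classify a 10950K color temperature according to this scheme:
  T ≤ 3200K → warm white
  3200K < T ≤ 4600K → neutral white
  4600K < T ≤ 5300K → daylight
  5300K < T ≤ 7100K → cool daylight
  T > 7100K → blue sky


Temperature: 10950K
10950K > 7100K → blue sky
Classification: blue sky


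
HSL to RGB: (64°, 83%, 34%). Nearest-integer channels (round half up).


H=64°, S=0.83, L=0.34
C = (1-|2L-1|)×S = (1-|-0.32|)×0.83 = 0.5644
H' = H/60 = 64/60 ≈ 1.0667; X = C×(1-|H' mod 2 - 1|) ≈ 0.5268
m = L - C/2 = 0.34 - 0.2822 = 0.0578
Sector ⌊H'⌋ = 1 → (R',G',B') = (≈0.5268, 0.5644, 0.0)
RGB = ((R'+m)×255, (G'+m)×255, (B'+m)×255) = (149.0662, 158.661, 14.739)
Round half up → RGB(149, 159, 15)


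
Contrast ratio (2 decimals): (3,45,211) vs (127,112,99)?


Linearize each sRGB channel c=v/255: c/12.92 if c ≤ 0.04045 else ((c+0.055)/1.055)^2.4
L = 0.2126×R_lin + 0.7152×G_lin + 0.0722×B_lin
Color 1 (3,45,211):
  R=3: 3/255≈0.0118 ≤ 0.04045 → 0.0118/12.92 ≈ 0.00091
  G=45: 45/255≈0.1765 > 0.04045 → ((0.1765+0.055)/1.055)^2.4 ≈ 0.02624
  B=211: 211/255≈0.8275 > 0.04045 → ((0.8275+0.055)/1.055)^2.4 ≈ 0.65141
  L1 = 0.2126×0.00091 + 0.7152×0.02624 + 0.0722×0.65141 ≈ 0.06599
Color 2 (127,112,99):
  R=127: 127/255≈0.4980 > 0.04045 → ((0.4980+0.055)/1.055)^2.4 ≈ 0.21223
  G=112: 112/255≈0.4392 > 0.04045 → ((0.4392+0.055)/1.055)^2.4 ≈ 0.16203
  B=99: 99/255≈0.3882 > 0.04045 → ((0.3882+0.055)/1.055)^2.4 ≈ 0.12477
  L2 = 0.2126×0.21223 + 0.7152×0.16203 + 0.0722×0.12477 ≈ 0.17001
Lighter = 0.17001, Darker = 0.06599
Ratio = (L_lighter + 0.05) / (L_darker + 0.05)
Ratio = (0.17001 + 0.05) / (0.06599 + 0.05) = 0.22001 / 0.11599 ≈ 1.8968
Ratio ≈ 1.90:1


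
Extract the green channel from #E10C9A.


Color: #E10C9A
R = E1 = 225
G = 0C = 12
B = 9A = 154
Green = 12


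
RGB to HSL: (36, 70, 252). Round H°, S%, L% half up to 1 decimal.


Normalize: R'=36/255≈0.1412, G'=70/255≈0.2745, B'=252/255≈0.9882
Max=252/255, Min=36/255, Δ=Max-Min=216/255
L = (Max+Min)/2 = (252+36)/510 = 288/510 = 0.56470… → L = 56.5%
L > 0.5 → S = Δ/(2-Max-Min) = 216/(510-252-36) = 216/222 = 0.97297… → S = 97.3%
(the 1/255 factors cancel in S and H, so raw channel differences can be used)
Max is B' → H = 60 × ((R-G)/Δ + 4) = 60 × ((36-70)/216 + 4)
  -34/216 + 4 = -0.1574… + 4 = 3.8425…
  H = 60 × 3.8425… = 230.555…° → H = 230.6°
= HSL(230.6°, 97.3%, 56.5%)


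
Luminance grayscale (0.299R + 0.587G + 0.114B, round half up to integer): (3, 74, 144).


Gray = 0.299×R + 0.587×G + 0.114×B
Gray = 0.299×3 + 0.587×74 + 0.114×144
Gray = 0.897 + 43.438 + 16.416
Gray = 60.751 → round half up → 61
Gray = 61


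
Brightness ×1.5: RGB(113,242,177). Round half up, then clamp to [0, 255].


Multiply each channel by 1.5, round half up, clamp to [0, 255]
R: 113×1.5 = 169.5 → round → 170
G: 242×1.5 = 363 → clamp → 255
B: 177×1.5 = 265.5 → round → 266 → clamp → 255
= RGB(170, 255, 255)


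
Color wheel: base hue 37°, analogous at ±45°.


Base hue: 37°
Left analog: (37 - 45) mod 360 = 352°
Right analog: (37 + 45) mod 360 = 82°
Analogous hues = 352° and 82°


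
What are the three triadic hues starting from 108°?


Triadic: equally spaced at 120° intervals
H1 = 108°
H2 = (108 + 120) mod 360 = 228°
H3 = (108 + 240) mod 360 = 348°
Triadic = 108°, 228°, 348°


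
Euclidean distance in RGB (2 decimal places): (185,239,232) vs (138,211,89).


d = √[(R₁-R₂)² + (G₁-G₂)² + (B₁-B₂)²]
d = √[(185-138)² + (239-211)² + (232-89)²]
d = √[2209 + 784 + 20449]
d = √23442
d ≈ 153.11


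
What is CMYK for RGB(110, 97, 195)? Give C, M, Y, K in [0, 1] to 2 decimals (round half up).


R'=110/255≈0.4314, G'=97/255≈0.3804, B'=195/255≈0.7647
K = 1 - max(R',G',B') = 1 - 195/255 = 60/255 = 0.23529… → 0.24
(1-R'-K)/(1-K) simplifies to (max-R)/max with max = 195:
C = (195-110)/195 = 85/195 = 0.43589… → 0.44
M = (195-97)/195 = 98/195 = 0.50256… → 0.50
Y = (195-195)/195 = 0/195 = 0 → 0.00
= CMYK(0.44, 0.50, 0.00, 0.24)


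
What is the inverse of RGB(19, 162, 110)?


Invert: (255-R, 255-G, 255-B)
R: 255-19 = 236
G: 255-162 = 93
B: 255-110 = 145
= RGB(236, 93, 145)


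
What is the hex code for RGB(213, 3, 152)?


R = 213 → D5 (hex)
G = 3 → 03 (hex)
B = 152 → 98 (hex)
Hex = #D50398


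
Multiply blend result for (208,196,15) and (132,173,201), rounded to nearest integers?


Multiply: C = A×B/255, rounded to nearest integer
R: 208×132/255 = 27456/255 ≈ 107.671 → 108
G: 196×173/255 = 33908/255 ≈ 132.973 → 133
B: 15×201/255 = 3015/255 ≈ 11.824 → 12
= RGB(108, 133, 12)


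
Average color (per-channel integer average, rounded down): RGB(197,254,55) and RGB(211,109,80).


Midpoint: each channel = ⌊(C₁+C₂)/2⌋
R: ⌊(197+211)/2⌋ = 204
G: ⌊(254+109)/2⌋ = 181
B: ⌊(55+80)/2⌋ = 67
= RGB(204, 181, 67)


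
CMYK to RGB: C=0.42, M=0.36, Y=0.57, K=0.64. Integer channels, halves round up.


R = 255 × (1-C) × (1-K) = 255 × 0.58 × 0.36 = 53.244 → 53
G = 255 × (1-M) × (1-K) = 255 × 0.64 × 0.36 = 58.752 → 59
B = 255 × (1-Y) × (1-K) = 255 × 0.43 × 0.36 = 39.474 → 39
= RGB(53, 59, 39)


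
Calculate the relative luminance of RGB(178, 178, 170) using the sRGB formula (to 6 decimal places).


Linearize each channel (sRGB transfer function): c = v/255; c_lin = c/12.92 if c ≤ 0.04045, else ((c+0.055)/1.055)^2.4
  R: 178/255 ≈ 0.698039 > 0.04045 → ((0.698039+0.055)/1.055)^2.4 ≈ 0.445201
  G: 178/255 ≈ 0.698039 > 0.04045 → ((0.698039+0.055)/1.055)^2.4 ≈ 0.445201
  B: 170/255 ≈ 0.666667 > 0.04045 → ((0.666667+0.055)/1.055)^2.4 ≈ 0.401978
R_lin = 0.445201, G_lin = 0.445201, B_lin = 0.401978
L = 0.2126×R + 0.7152×G + 0.0722×B
L = 0.2126×0.445201 + 0.7152×0.445201 + 0.0722×0.401978
L ≈ 0.442080


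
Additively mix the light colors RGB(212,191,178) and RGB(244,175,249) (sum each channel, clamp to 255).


Additive: each channel = min(255, C₁+C₂)
R: 212+244 = 456 → 255
G: 191+175 = 366 → 255
B: 178+249 = 427 → 255
= RGB(255, 255, 255)


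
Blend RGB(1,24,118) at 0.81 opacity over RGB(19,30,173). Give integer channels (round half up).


C = α×F + (1-α)×B, with 1-α = 0.19
R: 0.81×1 + 0.19×19 = 0.81 + 3.61 = 4.42 → 4
G: 0.81×24 + 0.19×30 = 19.44 + 5.70 = 25.14 → 25
B: 0.81×118 + 0.19×173 = 95.58 + 32.87 = 128.45 → 128
= RGB(4, 25, 128)


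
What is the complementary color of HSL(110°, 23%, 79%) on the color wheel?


Complement = opposite side of color wheel = hue + 180°
H' = (110 + 180) mod 360 = 290°
S and L unchanged.
= HSL(290°, 23%, 79%)


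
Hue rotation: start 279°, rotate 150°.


New hue = (H + rotation) mod 360
New hue = (279 + 150) mod 360
= 429 mod 360
= 69°


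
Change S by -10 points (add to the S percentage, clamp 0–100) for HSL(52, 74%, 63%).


Original S = 74%
Adjustment = -10 percentage points
New S = 74 + (-10) = 64
Clamp to [0, 100] → 64
= HSL(52°, 64%, 63%)


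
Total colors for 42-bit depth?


Colors = 2^bits = 2^42
= 4,398,046,511,104 colors


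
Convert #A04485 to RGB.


A0 → 160 (R)
44 → 68 (G)
85 → 133 (B)
= RGB(160, 68, 133)


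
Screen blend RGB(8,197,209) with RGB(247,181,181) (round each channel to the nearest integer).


Screen: C = 255 - (255-A)×(255-B)/255, rounded to nearest integer
R: 255 - (255-8)×(255-247)/255 = 255 - 1976/255 ≈ 255 - 7.749 = 247.251 → 247
G: 255 - (255-197)×(255-181)/255 = 255 - 4292/255 ≈ 255 - 16.831 = 238.169 → 238
B: 255 - (255-209)×(255-181)/255 = 255 - 3404/255 ≈ 255 - 13.349 = 241.651 → 242
= RGB(247, 238, 242)


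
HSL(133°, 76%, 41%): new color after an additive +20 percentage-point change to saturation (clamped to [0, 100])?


Original S = 76%
Adjustment = +20 percentage points
New S = 76 + (20) = 96
Clamp to [0, 100] → 96
= HSL(133°, 96%, 41%)


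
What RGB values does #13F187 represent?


13 → 19 (R)
F1 → 241 (G)
87 → 135 (B)
= RGB(19, 241, 135)


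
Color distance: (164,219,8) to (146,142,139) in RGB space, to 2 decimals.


d = √[(R₁-R₂)² + (G₁-G₂)² + (B₁-B₂)²]
d = √[(164-146)² + (219-142)² + (8-139)²]
d = √[324 + 5929 + 17161]
d = √23414
d ≈ 153.02


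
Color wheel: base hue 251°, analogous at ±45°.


Base hue: 251°
Left analog: (251 - 45) mod 360 = 206°
Right analog: (251 + 45) mod 360 = 296°
Analogous hues = 206° and 296°


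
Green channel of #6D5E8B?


Color: #6D5E8B
R = 6D = 109
G = 5E = 94
B = 8B = 139
Green = 94


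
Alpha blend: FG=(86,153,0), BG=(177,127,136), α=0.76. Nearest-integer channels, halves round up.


C = α×F + (1-α)×B, with 1-α = 0.24
R: 0.76×86 + 0.24×177 = 65.36 + 42.48 = 107.84 → 108
G: 0.76×153 + 0.24×127 = 116.28 + 30.48 = 146.76 → 147
B: 0.76×0 + 0.24×136 = 0.00 + 32.64 = 32.64 → 33
= RGB(108, 147, 33)


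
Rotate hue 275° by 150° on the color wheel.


New hue = (H + rotation) mod 360
New hue = (275 + 150) mod 360
= 425 mod 360
= 65°


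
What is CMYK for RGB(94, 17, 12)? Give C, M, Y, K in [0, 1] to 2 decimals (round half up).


R'=94/255≈0.3686, G'=17/255≈0.0667, B'=12/255≈0.0471
K = 1 - max(R',G',B') = 1 - 94/255 = 161/255 = 0.63137… → 0.63
(1-R'-K)/(1-K) simplifies to (max-R)/max with max = 94:
C = (94-94)/94 = 0/94 = 0 → 0.00
M = (94-17)/94 = 77/94 = 0.81914… → 0.82
Y = (94-12)/94 = 82/94 = 0.87234… → 0.87
= CMYK(0.00, 0.82, 0.87, 0.63)


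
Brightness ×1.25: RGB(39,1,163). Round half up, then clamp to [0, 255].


Multiply each channel by 1.25, round half up, clamp to [0, 255]
R: 39×1.25 = 48.75 → round → 49
G: 1×1.25 = 1.25 → round → 1
B: 163×1.25 = 203.75 → round → 204
= RGB(49, 1, 204)


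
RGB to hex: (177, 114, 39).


R = 177 → B1 (hex)
G = 114 → 72 (hex)
B = 39 → 27 (hex)
Hex = #B17227


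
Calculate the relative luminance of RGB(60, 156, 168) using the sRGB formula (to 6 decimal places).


Linearize each channel (sRGB transfer function): c = v/255; c_lin = c/12.92 if c ≤ 0.04045, else ((c+0.055)/1.055)^2.4
  R: 60/255 ≈ 0.235294 > 0.04045 → ((0.235294+0.055)/1.055)^2.4 ≈ 0.045186
  G: 156/255 ≈ 0.611765 > 0.04045 → ((0.611765+0.055)/1.055)^2.4 ≈ 0.332452
  B: 168/255 ≈ 0.658824 > 0.04045 → ((0.658824+0.055)/1.055)^2.4 ≈ 0.391572
R_lin = 0.045186, G_lin = 0.332452, B_lin = 0.391572
L = 0.2126×R + 0.7152×G + 0.0722×B
L = 0.2126×0.045186 + 0.7152×0.332452 + 0.0722×0.391572
L ≈ 0.275647


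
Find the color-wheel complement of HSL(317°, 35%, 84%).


Complement = opposite side of color wheel = hue + 180°
H' = (317 + 180) mod 360 = 137°
S and L unchanged.
= HSL(137°, 35%, 84%)


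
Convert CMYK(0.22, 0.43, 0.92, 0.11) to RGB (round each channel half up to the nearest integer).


R = 255 × (1-C) × (1-K) = 255 × 0.78 × 0.89 = 177.021 → 177
G = 255 × (1-M) × (1-K) = 255 × 0.57 × 0.89 = 129.3615 → 129
B = 255 × (1-Y) × (1-K) = 255 × 0.08 × 0.89 = 18.156 → 18
= RGB(177, 129, 18)


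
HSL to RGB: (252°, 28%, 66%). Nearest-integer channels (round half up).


H=252°, S=0.28, L=0.66
C = (1-|2L-1|)×S = (1-|0.32|)×0.28 = 0.1904
H' = H/60 = 252/60 ≈ 4.2000; X = C×(1-|H' mod 2 - 1|) = 0.03808
m = L - C/2 = 0.66 - 0.0952 = 0.5648
Sector ⌊H'⌋ = 4 → (R',G',B') = (0.03808, 0.0, 0.1904)
RGB = ((R'+m)×255, (G'+m)×255, (B'+m)×255) = (153.7344, 144.024, 192.576)
Round half up → RGB(154, 144, 193)


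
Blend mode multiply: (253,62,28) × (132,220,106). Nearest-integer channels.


Multiply: C = A×B/255, rounded to nearest integer
R: 253×132/255 = 33396/255 ≈ 130.965 → 131
G: 62×220/255 = 13640/255 ≈ 53.490 → 53
B: 28×106/255 = 2968/255 ≈ 11.639 → 12
= RGB(131, 53, 12)


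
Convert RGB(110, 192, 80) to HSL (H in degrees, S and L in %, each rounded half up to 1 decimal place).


Normalize: R'=110/255≈0.4314, G'=192/255≈0.7529, B'=80/255≈0.3137
Max=192/255, Min=80/255, Δ=Max-Min=112/255
L = (Max+Min)/2 = (192+80)/510 = 272/510 = 0.53333… → L = 53.3%
L > 0.5 → S = Δ/(2-Max-Min) = 112/(510-192-80) = 112/238 = 0.47058… → S = 47.1%
(the 1/255 factors cancel in S and H, so raw channel differences can be used)
Max is G' → H = 60 × ((B-R)/Δ + 2) = 60 × ((80-110)/112 + 2)
  -30/112 + 2 = -0.2678… + 2 = 1.7321…
  H = 60 × 1.7321… = 103.928…° → H = 103.9°
= HSL(103.9°, 47.1%, 53.3%)
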